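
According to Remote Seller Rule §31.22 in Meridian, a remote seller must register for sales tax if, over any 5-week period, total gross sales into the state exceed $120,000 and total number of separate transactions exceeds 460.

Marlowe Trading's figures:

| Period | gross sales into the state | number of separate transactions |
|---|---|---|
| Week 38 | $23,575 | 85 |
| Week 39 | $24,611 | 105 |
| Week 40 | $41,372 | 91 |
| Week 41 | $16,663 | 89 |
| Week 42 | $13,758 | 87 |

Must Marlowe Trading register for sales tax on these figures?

Total gross sales into the state: $23,575 + $24,611 + $41,372 + $16,663 + $13,758 = $119,979 (≤ $120,000).
Total number of separate transactions: 85 + 105 + 91 + 89 + 87 = 457 (≤ 460).
The test is 'and': the rule requires both, and at least one is not exceeded.

No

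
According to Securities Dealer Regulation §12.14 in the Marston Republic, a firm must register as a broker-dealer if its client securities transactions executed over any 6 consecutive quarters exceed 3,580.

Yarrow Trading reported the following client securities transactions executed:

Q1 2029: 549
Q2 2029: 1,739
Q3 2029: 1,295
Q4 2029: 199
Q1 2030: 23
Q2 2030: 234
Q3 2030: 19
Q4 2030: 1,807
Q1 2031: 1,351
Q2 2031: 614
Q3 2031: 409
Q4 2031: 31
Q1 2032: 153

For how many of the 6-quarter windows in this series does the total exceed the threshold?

6

Q1 2029–Q2 2030: 549 + 1,739 + 1,295 + 199 + 23 + 234 = 4,039 (over)
Q2 2029–Q3 2030: 1,739 + 1,295 + 199 + 23 + 234 + 19 = 3,509 (under)
Q3 2029–Q4 2030: 1,295 + 199 + 23 + 234 + 19 + 1,807 = 3,577 (under)
Q4 2029–Q1 2031: 199 + 23 + 234 + 19 + 1,807 + 1,351 = 3,633 (over)
Q1 2030–Q2 2031: 23 + 234 + 19 + 1,807 + 1,351 + 614 = 4,048 (over)
Q2 2030–Q3 2031: 234 + 19 + 1,807 + 1,351 + 614 + 409 = 4,434 (over)
Q3 2030–Q4 2031: 19 + 1,807 + 1,351 + 614 + 409 + 31 = 4,231 (over)
Q4 2030–Q1 2032: 1,807 + 1,351 + 614 + 409 + 31 + 153 = 4,365 (over)
6 windows exceed the threshold.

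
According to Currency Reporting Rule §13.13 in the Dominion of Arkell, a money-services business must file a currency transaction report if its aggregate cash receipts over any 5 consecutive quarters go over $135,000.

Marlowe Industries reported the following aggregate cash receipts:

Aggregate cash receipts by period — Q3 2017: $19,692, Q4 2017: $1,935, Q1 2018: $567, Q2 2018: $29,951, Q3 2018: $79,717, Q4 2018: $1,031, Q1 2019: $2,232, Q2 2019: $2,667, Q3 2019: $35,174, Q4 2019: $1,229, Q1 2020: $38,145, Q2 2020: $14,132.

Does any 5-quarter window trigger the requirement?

Q3 2017–Q3 2018: $19,692 + $1,935 + $567 + $29,951 + $79,717 = $131,862 (under)
Q4 2017–Q4 2018: $1,935 + $567 + $29,951 + $79,717 + $1,031 = $113,201 (under)
Q1 2018–Q1 2019: $567 + $29,951 + $79,717 + $1,031 + $2,232 = $113,498 (under)
Q2 2018–Q2 2019: $29,951 + $79,717 + $1,031 + $2,232 + $2,667 = $115,598 (under)
Q3 2018–Q3 2019: $79,717 + $1,031 + $2,232 + $2,667 + $35,174 = $120,821 (under)
Q4 2018–Q4 2019: $1,031 + $2,232 + $2,667 + $35,174 + $1,229 = $42,333 (under)
Q1 2019–Q1 2020: $2,232 + $2,667 + $35,174 + $1,229 + $38,145 = $79,447 (under)
Q2 2019–Q2 2020: $2,667 + $35,174 + $1,229 + $38,145 + $14,132 = $91,347 (under)
No window exceeds $135,000.

No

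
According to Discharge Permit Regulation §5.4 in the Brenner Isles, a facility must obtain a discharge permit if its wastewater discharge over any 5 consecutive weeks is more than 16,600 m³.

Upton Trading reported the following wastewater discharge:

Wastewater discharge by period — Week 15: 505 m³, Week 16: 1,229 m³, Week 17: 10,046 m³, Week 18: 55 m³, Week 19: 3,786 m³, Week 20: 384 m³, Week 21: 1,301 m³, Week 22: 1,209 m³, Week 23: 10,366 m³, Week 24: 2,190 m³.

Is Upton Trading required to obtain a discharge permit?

Week 15–Week 19: 505 m³ + 1,229 m³ + 10,046 m³ + 55 m³ + 3,786 m³ = 15,621 m³ (under)
Week 16–Week 20: 1,229 m³ + 10,046 m³ + 55 m³ + 3,786 m³ + 384 m³ = 15,500 m³ (under)
Week 17–Week 21: 10,046 m³ + 55 m³ + 3,786 m³ + 384 m³ + 1,301 m³ = 15,572 m³ (under)
Week 18–Week 22: 55 m³ + 3,786 m³ + 384 m³ + 1,301 m³ + 1,209 m³ = 6,735 m³ (under)
Week 19–Week 23: 3,786 m³ + 384 m³ + 1,301 m³ + 1,209 m³ + 10,366 m³ = 17,046 m³ (over)
Week 20–Week 24: 384 m³ + 1,301 m³ + 1,209 m³ + 10,366 m³ + 2,190 m³ = 15,450 m³ (under)
At least one window exceeds 16,600 m³.

Yes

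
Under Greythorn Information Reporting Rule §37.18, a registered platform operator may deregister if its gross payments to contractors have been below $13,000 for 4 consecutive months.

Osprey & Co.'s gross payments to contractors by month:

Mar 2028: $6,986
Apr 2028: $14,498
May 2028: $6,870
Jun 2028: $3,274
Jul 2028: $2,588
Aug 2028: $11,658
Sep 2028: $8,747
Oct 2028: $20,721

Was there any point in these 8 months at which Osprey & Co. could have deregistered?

Months below $13,000: Mar 2028, May 2028, Jun 2028, Jul 2028, Aug 2028, Sep 2028.
Longest run of consecutive months below the threshold: 5.
5 ≥ 4, so Osprey & Co. became eligible.

Yes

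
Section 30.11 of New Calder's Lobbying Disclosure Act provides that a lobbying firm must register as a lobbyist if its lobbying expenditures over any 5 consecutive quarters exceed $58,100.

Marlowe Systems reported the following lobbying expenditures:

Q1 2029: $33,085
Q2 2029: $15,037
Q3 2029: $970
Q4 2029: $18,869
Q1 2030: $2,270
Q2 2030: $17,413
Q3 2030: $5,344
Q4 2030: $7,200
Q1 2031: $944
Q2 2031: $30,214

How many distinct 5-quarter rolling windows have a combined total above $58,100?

Q1 2029–Q1 2030: $33,085 + $15,037 + $970 + $18,869 + $2,270 = $70,231 (over)
Q2 2029–Q2 2030: $15,037 + $970 + $18,869 + $2,270 + $17,413 = $54,559 (under)
Q3 2029–Q3 2030: $970 + $18,869 + $2,270 + $17,413 + $5,344 = $44,866 (under)
Q4 2029–Q4 2030: $18,869 + $2,270 + $17,413 + $5,344 + $7,200 = $51,096 (under)
Q1 2030–Q1 2031: $2,270 + $17,413 + $5,344 + $7,200 + $944 = $33,171 (under)
Q2 2030–Q2 2031: $17,413 + $5,344 + $7,200 + $944 + $30,214 = $61,115 (over)
2 windows exceed the threshold.

2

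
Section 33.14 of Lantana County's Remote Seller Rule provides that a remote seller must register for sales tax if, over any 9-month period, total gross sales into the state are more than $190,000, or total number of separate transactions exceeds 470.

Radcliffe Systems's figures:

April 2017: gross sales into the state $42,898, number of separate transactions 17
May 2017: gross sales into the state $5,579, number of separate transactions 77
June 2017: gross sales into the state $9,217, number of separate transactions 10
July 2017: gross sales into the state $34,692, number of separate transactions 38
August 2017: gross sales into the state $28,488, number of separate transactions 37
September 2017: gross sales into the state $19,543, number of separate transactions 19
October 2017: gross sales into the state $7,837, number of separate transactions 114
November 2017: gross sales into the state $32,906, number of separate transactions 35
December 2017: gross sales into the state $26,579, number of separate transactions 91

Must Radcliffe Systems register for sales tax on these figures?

Yes

Total gross sales into the state: $42,898 + $5,579 + $9,217 + $34,692 + $28,488 + $19,543 + $7,837 + $32,906 + $26,579 = $207,739 (> $190,000).
Total number of separate transactions: 17 + 77 + 10 + 38 + 37 + 19 + 114 + 35 + 91 = 438 (≤ 470).
The test is 'or': at least one threshold is exceeded.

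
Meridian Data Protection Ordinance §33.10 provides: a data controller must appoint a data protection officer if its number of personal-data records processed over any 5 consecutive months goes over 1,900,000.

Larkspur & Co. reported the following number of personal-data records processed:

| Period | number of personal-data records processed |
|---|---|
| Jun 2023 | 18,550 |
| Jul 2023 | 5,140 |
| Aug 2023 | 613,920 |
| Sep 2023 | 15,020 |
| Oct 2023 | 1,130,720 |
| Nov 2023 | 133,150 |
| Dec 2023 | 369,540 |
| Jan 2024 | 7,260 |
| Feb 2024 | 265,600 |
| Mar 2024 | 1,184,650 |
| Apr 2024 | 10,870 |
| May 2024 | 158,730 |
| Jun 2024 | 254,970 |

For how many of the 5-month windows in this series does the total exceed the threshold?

Jun 2023–Oct 2023: 18,550 + 5,140 + 613,920 + 15,020 + 1,130,720 = 1,783,350 (under)
Jul 2023–Nov 2023: 5,140 + 613,920 + 15,020 + 1,130,720 + 133,150 = 1,897,950 (under)
Aug 2023–Dec 2023: 613,920 + 15,020 + 1,130,720 + 133,150 + 369,540 = 2,262,350 (over)
Sep 2023–Jan 2024: 15,020 + 1,130,720 + 133,150 + 369,540 + 7,260 = 1,655,690 (under)
Oct 2023–Feb 2024: 1,130,720 + 133,150 + 369,540 + 7,260 + 265,600 = 1,906,270 (over)
Nov 2023–Mar 2024: 133,150 + 369,540 + 7,260 + 265,600 + 1,184,650 = 1,960,200 (over)
Dec 2023–Apr 2024: 369,540 + 7,260 + 265,600 + 1,184,650 + 10,870 = 1,837,920 (under)
Jan 2024–May 2024: 7,260 + 265,600 + 1,184,650 + 10,870 + 158,730 = 1,627,110 (under)
Feb 2024–Jun 2024: 265,600 + 1,184,650 + 10,870 + 158,730 + 254,970 = 1,874,820 (under)
3 windows exceed the threshold.

3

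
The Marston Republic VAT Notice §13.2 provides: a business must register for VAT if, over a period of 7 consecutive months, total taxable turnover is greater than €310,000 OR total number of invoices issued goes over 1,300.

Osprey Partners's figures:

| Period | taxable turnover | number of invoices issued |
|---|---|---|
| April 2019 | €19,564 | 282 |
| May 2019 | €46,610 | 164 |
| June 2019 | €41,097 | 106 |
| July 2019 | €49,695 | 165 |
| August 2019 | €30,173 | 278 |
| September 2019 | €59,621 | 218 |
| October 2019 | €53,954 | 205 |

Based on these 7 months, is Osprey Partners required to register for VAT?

Total taxable turnover: €19,564 + €46,610 + €41,097 + €49,695 + €30,173 + €59,621 + €53,954 = €300,714 (≤ €310,000).
Total number of invoices issued: 282 + 164 + 106 + 165 + 278 + 218 + 205 = 1,418 (> 1,300).
The test is 'or': at least one threshold is exceeded.

Yes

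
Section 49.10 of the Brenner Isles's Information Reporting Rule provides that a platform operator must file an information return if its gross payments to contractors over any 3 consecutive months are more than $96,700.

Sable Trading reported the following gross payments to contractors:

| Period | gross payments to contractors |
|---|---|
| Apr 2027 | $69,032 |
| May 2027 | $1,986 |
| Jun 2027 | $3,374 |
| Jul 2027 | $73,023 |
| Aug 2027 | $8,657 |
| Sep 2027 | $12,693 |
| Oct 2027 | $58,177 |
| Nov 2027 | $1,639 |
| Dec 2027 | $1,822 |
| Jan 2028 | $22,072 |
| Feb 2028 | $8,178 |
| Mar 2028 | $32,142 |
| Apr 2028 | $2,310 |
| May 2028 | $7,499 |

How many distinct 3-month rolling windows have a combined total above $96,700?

Apr 2027–Jun 2027: $69,032 + $1,986 + $3,374 = $74,392 (under)
May 2027–Jul 2027: $1,986 + $3,374 + $73,023 = $78,383 (under)
Jun 2027–Aug 2027: $3,374 + $73,023 + $8,657 = $85,054 (under)
Jul 2027–Sep 2027: $73,023 + $8,657 + $12,693 = $94,373 (under)
Aug 2027–Oct 2027: $8,657 + $12,693 + $58,177 = $79,527 (under)
Sep 2027–Nov 2027: $12,693 + $58,177 + $1,639 = $72,509 (under)
Oct 2027–Dec 2027: $58,177 + $1,639 + $1,822 = $61,638 (under)
Nov 2027–Jan 2028: $1,639 + $1,822 + $22,072 = $25,533 (under)
Dec 2027–Feb 2028: $1,822 + $22,072 + $8,178 = $32,072 (under)
Jan 2028–Mar 2028: $22,072 + $8,178 + $32,142 = $62,392 (under)
Feb 2028–Apr 2028: $8,178 + $32,142 + $2,310 = $42,630 (under)
Mar 2028–May 2028: $32,142 + $2,310 + $7,499 = $41,951 (under)
0 windows exceed the threshold.

0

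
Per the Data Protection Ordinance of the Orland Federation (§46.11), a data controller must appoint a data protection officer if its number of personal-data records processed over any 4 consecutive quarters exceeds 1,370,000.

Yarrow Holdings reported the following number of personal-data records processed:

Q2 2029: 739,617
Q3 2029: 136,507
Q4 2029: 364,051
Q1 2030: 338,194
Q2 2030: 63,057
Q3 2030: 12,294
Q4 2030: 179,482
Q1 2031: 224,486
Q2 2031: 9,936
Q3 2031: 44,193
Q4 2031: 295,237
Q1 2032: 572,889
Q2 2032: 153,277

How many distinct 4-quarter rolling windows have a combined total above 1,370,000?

Q2 2029–Q1 2030: 739,617 + 136,507 + 364,051 + 338,194 = 1,578,369 (over)
Q3 2029–Q2 2030: 136,507 + 364,051 + 338,194 + 63,057 = 901,809 (under)
Q4 2029–Q3 2030: 364,051 + 338,194 + 63,057 + 12,294 = 777,596 (under)
Q1 2030–Q4 2030: 338,194 + 63,057 + 12,294 + 179,482 = 593,027 (under)
Q2 2030–Q1 2031: 63,057 + 12,294 + 179,482 + 224,486 = 479,319 (under)
Q3 2030–Q2 2031: 12,294 + 179,482 + 224,486 + 9,936 = 426,198 (under)
Q4 2030–Q3 2031: 179,482 + 224,486 + 9,936 + 44,193 = 458,097 (under)
Q1 2031–Q4 2031: 224,486 + 9,936 + 44,193 + 295,237 = 573,852 (under)
Q2 2031–Q1 2032: 9,936 + 44,193 + 295,237 + 572,889 = 922,255 (under)
Q3 2031–Q2 2032: 44,193 + 295,237 + 572,889 + 153,277 = 1,065,596 (under)
1 window exceeds the threshold.

1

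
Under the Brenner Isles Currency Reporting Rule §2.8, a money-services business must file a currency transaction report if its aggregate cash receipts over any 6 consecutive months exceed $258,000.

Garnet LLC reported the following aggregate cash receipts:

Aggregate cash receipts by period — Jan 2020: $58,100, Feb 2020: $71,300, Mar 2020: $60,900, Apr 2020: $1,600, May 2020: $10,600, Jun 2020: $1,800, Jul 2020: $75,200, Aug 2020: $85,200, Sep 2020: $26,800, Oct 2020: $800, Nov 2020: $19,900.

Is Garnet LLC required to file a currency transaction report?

No

Jan 2020–Jun 2020: $58,100 + $71,300 + $60,900 + $1,600 + $10,600 + $1,800 = $204,300 (under)
Feb 2020–Jul 2020: $71,300 + $60,900 + $1,600 + $10,600 + $1,800 + $75,200 = $221,400 (under)
Mar 2020–Aug 2020: $60,900 + $1,600 + $10,600 + $1,800 + $75,200 + $85,200 = $235,300 (under)
Apr 2020–Sep 2020: $1,600 + $10,600 + $1,800 + $75,200 + $85,200 + $26,800 = $201,200 (under)
May 2020–Oct 2020: $10,600 + $1,800 + $75,200 + $85,200 + $26,800 + $800 = $200,400 (under)
Jun 2020–Nov 2020: $1,800 + $75,200 + $85,200 + $26,800 + $800 + $19,900 = $209,700 (under)
No window exceeds $258,000.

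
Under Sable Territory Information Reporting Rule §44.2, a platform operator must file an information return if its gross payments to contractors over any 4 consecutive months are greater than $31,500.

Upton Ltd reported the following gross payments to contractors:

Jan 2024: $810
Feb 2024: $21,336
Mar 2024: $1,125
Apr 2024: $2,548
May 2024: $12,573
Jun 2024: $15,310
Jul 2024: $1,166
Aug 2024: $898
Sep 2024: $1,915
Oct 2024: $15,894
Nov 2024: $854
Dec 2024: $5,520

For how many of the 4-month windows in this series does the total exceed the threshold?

3

Jan 2024–Apr 2024: $810 + $21,336 + $1,125 + $2,548 = $25,819 (under)
Feb 2024–May 2024: $21,336 + $1,125 + $2,548 + $12,573 = $37,582 (over)
Mar 2024–Jun 2024: $1,125 + $2,548 + $12,573 + $15,310 = $31,556 (over)
Apr 2024–Jul 2024: $2,548 + $12,573 + $15,310 + $1,166 = $31,597 (over)
May 2024–Aug 2024: $12,573 + $15,310 + $1,166 + $898 = $29,947 (under)
Jun 2024–Sep 2024: $15,310 + $1,166 + $898 + $1,915 = $19,289 (under)
Jul 2024–Oct 2024: $1,166 + $898 + $1,915 + $15,894 = $19,873 (under)
Aug 2024–Nov 2024: $898 + $1,915 + $15,894 + $854 = $19,561 (under)
Sep 2024–Dec 2024: $1,915 + $15,894 + $854 + $5,520 = $24,183 (under)
3 windows exceed the threshold.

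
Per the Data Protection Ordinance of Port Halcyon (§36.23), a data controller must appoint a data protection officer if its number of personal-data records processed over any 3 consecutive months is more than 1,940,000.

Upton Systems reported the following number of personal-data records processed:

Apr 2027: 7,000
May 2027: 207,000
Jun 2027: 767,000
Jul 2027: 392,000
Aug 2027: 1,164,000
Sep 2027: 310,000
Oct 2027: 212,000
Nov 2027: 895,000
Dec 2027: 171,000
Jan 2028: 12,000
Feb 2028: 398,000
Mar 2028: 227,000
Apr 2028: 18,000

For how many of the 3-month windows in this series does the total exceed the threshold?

Apr 2027–Jun 2027: 7,000 + 207,000 + 767,000 = 981,000 (under)
May 2027–Jul 2027: 207,000 + 767,000 + 392,000 = 1,366,000 (under)
Jun 2027–Aug 2027: 767,000 + 392,000 + 1,164,000 = 2,323,000 (over)
Jul 2027–Sep 2027: 392,000 + 1,164,000 + 310,000 = 1,866,000 (under)
Aug 2027–Oct 2027: 1,164,000 + 310,000 + 212,000 = 1,686,000 (under)
Sep 2027–Nov 2027: 310,000 + 212,000 + 895,000 = 1,417,000 (under)
Oct 2027–Dec 2027: 212,000 + 895,000 + 171,000 = 1,278,000 (under)
Nov 2027–Jan 2028: 895,000 + 171,000 + 12,000 = 1,078,000 (under)
Dec 2027–Feb 2028: 171,000 + 12,000 + 398,000 = 581,000 (under)
Jan 2028–Mar 2028: 12,000 + 398,000 + 227,000 = 637,000 (under)
Feb 2028–Apr 2028: 398,000 + 227,000 + 18,000 = 643,000 (under)
1 window exceeds the threshold.

1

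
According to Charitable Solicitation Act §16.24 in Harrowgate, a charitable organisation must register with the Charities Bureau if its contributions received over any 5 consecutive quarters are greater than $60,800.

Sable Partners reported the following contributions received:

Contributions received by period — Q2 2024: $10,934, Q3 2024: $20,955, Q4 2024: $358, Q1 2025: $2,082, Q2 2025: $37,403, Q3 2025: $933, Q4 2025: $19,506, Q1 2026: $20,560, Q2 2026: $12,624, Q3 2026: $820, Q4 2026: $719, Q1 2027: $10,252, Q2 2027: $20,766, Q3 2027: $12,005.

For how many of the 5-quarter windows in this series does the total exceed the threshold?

4

Q2 2024–Q2 2025: $10,934 + $20,955 + $358 + $2,082 + $37,403 = $71,732 (over)
Q3 2024–Q3 2025: $20,955 + $358 + $2,082 + $37,403 + $933 = $61,731 (over)
Q4 2024–Q4 2025: $358 + $2,082 + $37,403 + $933 + $19,506 = $60,282 (under)
Q1 2025–Q1 2026: $2,082 + $37,403 + $933 + $19,506 + $20,560 = $80,484 (over)
Q2 2025–Q2 2026: $37,403 + $933 + $19,506 + $20,560 + $12,624 = $91,026 (over)
Q3 2025–Q3 2026: $933 + $19,506 + $20,560 + $12,624 + $820 = $54,443 (under)
Q4 2025–Q4 2026: $19,506 + $20,560 + $12,624 + $820 + $719 = $54,229 (under)
Q1 2026–Q1 2027: $20,560 + $12,624 + $820 + $719 + $10,252 = $44,975 (under)
Q2 2026–Q2 2027: $12,624 + $820 + $719 + $10,252 + $20,766 = $45,181 (under)
Q3 2026–Q3 2027: $820 + $719 + $10,252 + $20,766 + $12,005 = $44,562 (under)
4 windows exceed the threshold.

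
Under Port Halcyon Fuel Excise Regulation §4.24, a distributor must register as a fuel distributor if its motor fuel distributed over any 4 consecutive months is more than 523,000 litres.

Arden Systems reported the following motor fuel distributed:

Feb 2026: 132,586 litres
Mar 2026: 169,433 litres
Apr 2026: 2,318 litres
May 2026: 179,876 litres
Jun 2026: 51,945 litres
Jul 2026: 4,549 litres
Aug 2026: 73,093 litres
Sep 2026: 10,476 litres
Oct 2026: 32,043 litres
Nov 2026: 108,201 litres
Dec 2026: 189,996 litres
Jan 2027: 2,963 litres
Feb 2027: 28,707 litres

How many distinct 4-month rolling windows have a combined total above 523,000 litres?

Feb 2026–May 2026: 132,586 litres + 169,433 litres + 2,318 litres + 179,876 litres = 484,213 litres (under)
Mar 2026–Jun 2026: 169,433 litres + 2,318 litres + 179,876 litres + 51,945 litres = 403,572 litres (under)
Apr 2026–Jul 2026: 2,318 litres + 179,876 litres + 51,945 litres + 4,549 litres = 238,688 litres (under)
May 2026–Aug 2026: 179,876 litres + 51,945 litres + 4,549 litres + 73,093 litres = 309,463 litres (under)
Jun 2026–Sep 2026: 51,945 litres + 4,549 litres + 73,093 litres + 10,476 litres = 140,063 litres (under)
Jul 2026–Oct 2026: 4,549 litres + 73,093 litres + 10,476 litres + 32,043 litres = 120,161 litres (under)
Aug 2026–Nov 2026: 73,093 litres + 10,476 litres + 32,043 litres + 108,201 litres = 223,813 litres (under)
Sep 2026–Dec 2026: 10,476 litres + 32,043 litres + 108,201 litres + 189,996 litres = 340,716 litres (under)
Oct 2026–Jan 2027: 32,043 litres + 108,201 litres + 189,996 litres + 2,963 litres = 333,203 litres (under)
Nov 2026–Feb 2027: 108,201 litres + 189,996 litres + 2,963 litres + 28,707 litres = 329,867 litres (under)
0 windows exceed the threshold.

0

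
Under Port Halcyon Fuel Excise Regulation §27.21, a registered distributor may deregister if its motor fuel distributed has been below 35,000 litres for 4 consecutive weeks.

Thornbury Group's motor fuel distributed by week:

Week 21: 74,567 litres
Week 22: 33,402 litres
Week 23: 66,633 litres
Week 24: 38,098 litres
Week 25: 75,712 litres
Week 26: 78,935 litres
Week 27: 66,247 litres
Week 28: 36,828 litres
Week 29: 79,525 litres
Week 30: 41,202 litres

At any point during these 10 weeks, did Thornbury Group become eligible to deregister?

Weeks below 35,000 litres: Week 22.
Longest run of consecutive weeks below the threshold: 1.
1 < 4, so Thornbury Group never became eligible.

No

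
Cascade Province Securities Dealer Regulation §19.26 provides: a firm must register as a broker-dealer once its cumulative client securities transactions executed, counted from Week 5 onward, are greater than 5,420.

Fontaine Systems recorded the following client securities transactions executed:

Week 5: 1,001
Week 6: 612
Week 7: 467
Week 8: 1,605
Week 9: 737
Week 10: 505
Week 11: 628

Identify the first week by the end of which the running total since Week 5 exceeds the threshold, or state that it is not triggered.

Through Week 5: 1,001
Through Week 6: 1,613
Through Week 7: 2,080
Through Week 8: 3,685
Through Week 9: 4,422
Through Week 10: 4,927
Through Week 11: 5,555 ← exceeds threshold

Week 11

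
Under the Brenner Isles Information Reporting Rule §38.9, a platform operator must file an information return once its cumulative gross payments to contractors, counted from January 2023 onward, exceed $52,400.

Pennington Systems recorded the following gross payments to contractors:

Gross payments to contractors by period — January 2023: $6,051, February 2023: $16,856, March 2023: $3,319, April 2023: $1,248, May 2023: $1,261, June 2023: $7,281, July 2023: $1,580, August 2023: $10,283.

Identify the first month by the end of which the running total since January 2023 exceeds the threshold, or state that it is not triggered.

Not triggered

Through January 2023: $6,051
Through February 2023: $22,907
Through March 2023: $26,226
Through April 2023: $27,474
Through May 2023: $28,735
Through June 2023: $36,016
Through July 2023: $37,596
Through August 2023: $47,879
Final cumulative total $47,879 ≤ $52,400; the threshold is never exceeded.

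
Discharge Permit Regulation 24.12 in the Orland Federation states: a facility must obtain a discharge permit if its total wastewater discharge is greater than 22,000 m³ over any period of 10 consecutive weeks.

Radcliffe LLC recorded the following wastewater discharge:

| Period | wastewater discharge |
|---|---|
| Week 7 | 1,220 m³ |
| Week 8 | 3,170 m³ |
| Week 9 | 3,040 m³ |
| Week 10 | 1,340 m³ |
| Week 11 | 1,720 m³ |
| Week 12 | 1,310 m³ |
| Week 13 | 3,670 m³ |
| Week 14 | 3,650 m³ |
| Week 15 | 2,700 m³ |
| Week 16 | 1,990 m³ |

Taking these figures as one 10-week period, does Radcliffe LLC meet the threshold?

Yes

Total wastewater discharge: 1,220 m³ + 3,170 m³ + 3,040 m³ + 1,340 m³ + 1,720 m³ + 1,310 m³ + 3,670 m³ + 3,650 m³ + 2,700 m³ + 1,990 m³ = 23,810 m³.
23,810 m³ > 22,000 m³, so the threshold is exceeded.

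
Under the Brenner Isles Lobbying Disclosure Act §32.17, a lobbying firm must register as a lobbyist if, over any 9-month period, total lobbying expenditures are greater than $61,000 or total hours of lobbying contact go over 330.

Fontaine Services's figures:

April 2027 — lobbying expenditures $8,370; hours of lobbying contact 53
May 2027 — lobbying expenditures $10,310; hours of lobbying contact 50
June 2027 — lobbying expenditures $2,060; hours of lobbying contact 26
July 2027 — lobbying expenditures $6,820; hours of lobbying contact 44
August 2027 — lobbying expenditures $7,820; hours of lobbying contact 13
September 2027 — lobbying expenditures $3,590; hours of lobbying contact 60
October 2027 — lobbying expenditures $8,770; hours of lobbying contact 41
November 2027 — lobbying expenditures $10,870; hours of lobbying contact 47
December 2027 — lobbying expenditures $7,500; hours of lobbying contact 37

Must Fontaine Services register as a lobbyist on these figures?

Total lobbying expenditures: $8,370 + $10,310 + $2,060 + $6,820 + $7,820 + $3,590 + $8,770 + $10,870 + $7,500 = $66,110 (> $61,000).
Total hours of lobbying contact: 53 + 50 + 26 + 44 + 13 + 60 + 41 + 47 + 37 = 371 (> 330).
The test is 'or': at least one threshold is exceeded.

Yes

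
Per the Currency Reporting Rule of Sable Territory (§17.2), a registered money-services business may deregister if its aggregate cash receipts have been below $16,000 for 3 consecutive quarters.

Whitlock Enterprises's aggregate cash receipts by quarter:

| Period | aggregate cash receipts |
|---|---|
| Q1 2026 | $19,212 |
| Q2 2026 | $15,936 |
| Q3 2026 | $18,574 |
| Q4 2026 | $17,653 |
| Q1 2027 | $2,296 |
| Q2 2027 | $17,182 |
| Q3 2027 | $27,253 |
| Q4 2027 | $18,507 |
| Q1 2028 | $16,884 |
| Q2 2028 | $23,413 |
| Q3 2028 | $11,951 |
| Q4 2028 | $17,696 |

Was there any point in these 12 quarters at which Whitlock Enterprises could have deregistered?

No

Quarters below $16,000: Q2 2026, Q1 2027, Q3 2028.
Longest run of consecutive quarters below the threshold: 1.
1 < 3, so Whitlock Enterprises never became eligible.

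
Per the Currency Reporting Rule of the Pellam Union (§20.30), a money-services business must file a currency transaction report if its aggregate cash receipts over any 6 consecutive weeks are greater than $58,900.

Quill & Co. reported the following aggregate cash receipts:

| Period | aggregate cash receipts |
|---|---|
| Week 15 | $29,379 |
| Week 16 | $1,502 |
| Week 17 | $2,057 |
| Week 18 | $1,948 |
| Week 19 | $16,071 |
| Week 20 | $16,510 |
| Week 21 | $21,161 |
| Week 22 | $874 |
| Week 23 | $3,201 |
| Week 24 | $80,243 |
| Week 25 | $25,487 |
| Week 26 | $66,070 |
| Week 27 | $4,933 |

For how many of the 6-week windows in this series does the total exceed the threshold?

7

Week 15–Week 20: $29,379 + $1,502 + $2,057 + $1,948 + $16,071 + $16,510 = $67,467 (over)
Week 16–Week 21: $1,502 + $2,057 + $1,948 + $16,071 + $16,510 + $21,161 = $59,249 (over)
Week 17–Week 22: $2,057 + $1,948 + $16,071 + $16,510 + $21,161 + $874 = $58,621 (under)
Week 18–Week 23: $1,948 + $16,071 + $16,510 + $21,161 + $874 + $3,201 = $59,765 (over)
Week 19–Week 24: $16,071 + $16,510 + $21,161 + $874 + $3,201 + $80,243 = $138,060 (over)
Week 20–Week 25: $16,510 + $21,161 + $874 + $3,201 + $80,243 + $25,487 = $147,476 (over)
Week 21–Week 26: $21,161 + $874 + $3,201 + $80,243 + $25,487 + $66,070 = $197,036 (over)
Week 22–Week 27: $874 + $3,201 + $80,243 + $25,487 + $66,070 + $4,933 = $180,808 (over)
7 windows exceed the threshold.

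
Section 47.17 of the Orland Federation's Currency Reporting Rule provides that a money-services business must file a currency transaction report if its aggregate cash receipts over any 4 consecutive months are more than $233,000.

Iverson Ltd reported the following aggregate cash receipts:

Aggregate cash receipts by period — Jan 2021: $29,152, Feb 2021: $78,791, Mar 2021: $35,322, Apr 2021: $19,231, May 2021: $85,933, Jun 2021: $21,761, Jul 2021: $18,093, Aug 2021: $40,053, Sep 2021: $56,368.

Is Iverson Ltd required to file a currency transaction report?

Jan 2021–Apr 2021: $29,152 + $78,791 + $35,322 + $19,231 = $162,496 (under)
Feb 2021–May 2021: $78,791 + $35,322 + $19,231 + $85,933 = $219,277 (under)
Mar 2021–Jun 2021: $35,322 + $19,231 + $85,933 + $21,761 = $162,247 (under)
Apr 2021–Jul 2021: $19,231 + $85,933 + $21,761 + $18,093 = $145,018 (under)
May 2021–Aug 2021: $85,933 + $21,761 + $18,093 + $40,053 = $165,840 (under)
Jun 2021–Sep 2021: $21,761 + $18,093 + $40,053 + $56,368 = $136,275 (under)
No window exceeds $233,000.

No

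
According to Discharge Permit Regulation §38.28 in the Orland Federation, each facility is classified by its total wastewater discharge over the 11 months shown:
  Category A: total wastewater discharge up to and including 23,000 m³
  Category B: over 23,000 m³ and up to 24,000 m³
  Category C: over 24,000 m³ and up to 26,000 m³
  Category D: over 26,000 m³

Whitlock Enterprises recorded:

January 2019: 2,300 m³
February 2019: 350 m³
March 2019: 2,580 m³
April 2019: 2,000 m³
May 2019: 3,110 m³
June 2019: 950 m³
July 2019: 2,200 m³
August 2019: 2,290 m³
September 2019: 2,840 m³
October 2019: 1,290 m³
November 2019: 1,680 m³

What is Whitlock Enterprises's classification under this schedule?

Category A

Total wastewater discharge: 2,300 m³ + 350 m³ + 2,580 m³ + 2,000 m³ + 3,110 m³ + 950 m³ + 2,200 m³ + 2,290 m³ + 2,840 m³ + 1,290 m³ + 1,680 m³ = 21,590 m³.
21,590 m³ ≤ 23,000 m³, so Category A applies.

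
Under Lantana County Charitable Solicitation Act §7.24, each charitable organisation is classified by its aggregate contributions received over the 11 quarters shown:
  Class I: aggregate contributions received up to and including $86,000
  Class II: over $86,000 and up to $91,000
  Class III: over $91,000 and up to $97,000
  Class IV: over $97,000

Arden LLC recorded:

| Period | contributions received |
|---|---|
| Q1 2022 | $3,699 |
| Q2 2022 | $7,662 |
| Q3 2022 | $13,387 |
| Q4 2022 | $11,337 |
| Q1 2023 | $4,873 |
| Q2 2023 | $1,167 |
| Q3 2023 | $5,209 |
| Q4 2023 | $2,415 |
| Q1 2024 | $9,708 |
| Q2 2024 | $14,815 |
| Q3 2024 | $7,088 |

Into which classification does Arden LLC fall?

Class I

Aggregate contributions received: $3,699 + $7,662 + $13,387 + $11,337 + $4,873 + $1,167 + $5,209 + $2,415 + $9,708 + $14,815 + $7,088 = $81,360.
$81,360 ≤ $86,000, so Class I applies.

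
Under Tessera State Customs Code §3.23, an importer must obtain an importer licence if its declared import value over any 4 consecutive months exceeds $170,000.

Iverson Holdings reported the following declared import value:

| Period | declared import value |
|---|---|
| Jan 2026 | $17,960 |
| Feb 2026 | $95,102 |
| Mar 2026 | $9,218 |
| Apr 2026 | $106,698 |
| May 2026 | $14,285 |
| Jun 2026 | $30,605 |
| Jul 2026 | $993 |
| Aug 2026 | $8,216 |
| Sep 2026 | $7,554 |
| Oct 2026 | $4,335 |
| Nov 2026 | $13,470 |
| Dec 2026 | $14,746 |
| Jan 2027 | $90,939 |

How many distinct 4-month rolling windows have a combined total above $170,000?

Jan 2026–Apr 2026: $17,960 + $95,102 + $9,218 + $106,698 = $228,978 (over)
Feb 2026–May 2026: $95,102 + $9,218 + $106,698 + $14,285 = $225,303 (over)
Mar 2026–Jun 2026: $9,218 + $106,698 + $14,285 + $30,605 = $160,806 (under)
Apr 2026–Jul 2026: $106,698 + $14,285 + $30,605 + $993 = $152,581 (under)
May 2026–Aug 2026: $14,285 + $30,605 + $993 + $8,216 = $54,099 (under)
Jun 2026–Sep 2026: $30,605 + $993 + $8,216 + $7,554 = $47,368 (under)
Jul 2026–Oct 2026: $993 + $8,216 + $7,554 + $4,335 = $21,098 (under)
Aug 2026–Nov 2026: $8,216 + $7,554 + $4,335 + $13,470 = $33,575 (under)
Sep 2026–Dec 2026: $7,554 + $4,335 + $13,470 + $14,746 = $40,105 (under)
Oct 2026–Jan 2027: $4,335 + $13,470 + $14,746 + $90,939 = $123,490 (under)
2 windows exceed the threshold.

2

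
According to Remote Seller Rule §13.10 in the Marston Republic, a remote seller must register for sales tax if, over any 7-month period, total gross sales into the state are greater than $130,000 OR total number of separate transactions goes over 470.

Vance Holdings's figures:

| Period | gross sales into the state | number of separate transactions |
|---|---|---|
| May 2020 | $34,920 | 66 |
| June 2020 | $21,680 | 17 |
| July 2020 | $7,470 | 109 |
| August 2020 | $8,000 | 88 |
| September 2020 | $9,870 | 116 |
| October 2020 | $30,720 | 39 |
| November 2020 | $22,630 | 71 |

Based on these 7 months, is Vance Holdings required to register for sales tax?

Total gross sales into the state: $34,920 + $21,680 + $7,470 + $8,000 + $9,870 + $30,720 + $22,630 = $135,290 (> $130,000).
Total number of separate transactions: 66 + 17 + 109 + 88 + 116 + 39 + 71 = 506 (> 470).
The test is 'or': at least one threshold is exceeded.

Yes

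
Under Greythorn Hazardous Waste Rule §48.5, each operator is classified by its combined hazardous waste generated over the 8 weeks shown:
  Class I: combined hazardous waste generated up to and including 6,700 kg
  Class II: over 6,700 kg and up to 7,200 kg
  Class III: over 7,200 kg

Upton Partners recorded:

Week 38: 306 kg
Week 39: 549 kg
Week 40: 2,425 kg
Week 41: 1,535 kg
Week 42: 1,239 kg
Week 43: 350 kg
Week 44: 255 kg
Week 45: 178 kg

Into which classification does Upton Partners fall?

Class II

Combined hazardous waste generated: 306 kg + 549 kg + 2,425 kg + 1,535 kg + 1,239 kg + 350 kg + 255 kg + 178 kg = 6,837 kg.
6,700 kg < 6,837 kg ≤ 7,200 kg, so Class II applies.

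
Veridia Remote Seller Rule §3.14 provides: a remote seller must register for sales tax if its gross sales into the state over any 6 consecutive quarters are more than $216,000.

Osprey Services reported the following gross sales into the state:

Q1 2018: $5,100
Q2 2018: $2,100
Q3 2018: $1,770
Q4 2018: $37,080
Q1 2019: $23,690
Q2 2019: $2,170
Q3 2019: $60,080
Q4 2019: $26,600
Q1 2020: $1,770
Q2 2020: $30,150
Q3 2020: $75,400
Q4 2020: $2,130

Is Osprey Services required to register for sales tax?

Q1 2018–Q2 2019: $5,100 + $2,100 + $1,770 + $37,080 + $23,690 + $2,170 = $71,910 (under)
Q2 2018–Q3 2019: $2,100 + $1,770 + $37,080 + $23,690 + $2,170 + $60,080 = $126,890 (under)
Q3 2018–Q4 2019: $1,770 + $37,080 + $23,690 + $2,170 + $60,080 + $26,600 = $151,390 (under)
Q4 2018–Q1 2020: $37,080 + $23,690 + $2,170 + $60,080 + $26,600 + $1,770 = $151,390 (under)
Q1 2019–Q2 2020: $23,690 + $2,170 + $60,080 + $26,600 + $1,770 + $30,150 = $144,460 (under)
Q2 2019–Q3 2020: $2,170 + $60,080 + $26,600 + $1,770 + $30,150 + $75,400 = $196,170 (under)
Q3 2019–Q4 2020: $60,080 + $26,600 + $1,770 + $30,150 + $75,400 + $2,130 = $196,130 (under)
No window exceeds $216,000.

No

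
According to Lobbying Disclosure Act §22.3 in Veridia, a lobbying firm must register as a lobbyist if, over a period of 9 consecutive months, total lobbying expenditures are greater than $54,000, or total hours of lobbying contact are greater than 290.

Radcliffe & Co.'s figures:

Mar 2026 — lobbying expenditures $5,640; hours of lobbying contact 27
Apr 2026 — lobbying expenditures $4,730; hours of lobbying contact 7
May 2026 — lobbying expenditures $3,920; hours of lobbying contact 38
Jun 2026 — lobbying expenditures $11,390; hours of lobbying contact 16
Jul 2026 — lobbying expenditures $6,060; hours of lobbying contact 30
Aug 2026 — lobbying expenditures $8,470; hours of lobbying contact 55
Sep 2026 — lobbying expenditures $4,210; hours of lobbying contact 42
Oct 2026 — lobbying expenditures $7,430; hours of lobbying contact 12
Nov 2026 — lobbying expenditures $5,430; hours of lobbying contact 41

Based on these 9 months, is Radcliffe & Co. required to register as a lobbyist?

Yes

Total lobbying expenditures: $5,640 + $4,730 + $3,920 + $11,390 + $6,060 + $8,470 + $4,210 + $7,430 + $5,430 = $57,280 (> $54,000).
Total hours of lobbying contact: 27 + 7 + 38 + 16 + 30 + 55 + 42 + 12 + 41 = 268 (≤ 290).
The test is 'or': at least one threshold is exceeded.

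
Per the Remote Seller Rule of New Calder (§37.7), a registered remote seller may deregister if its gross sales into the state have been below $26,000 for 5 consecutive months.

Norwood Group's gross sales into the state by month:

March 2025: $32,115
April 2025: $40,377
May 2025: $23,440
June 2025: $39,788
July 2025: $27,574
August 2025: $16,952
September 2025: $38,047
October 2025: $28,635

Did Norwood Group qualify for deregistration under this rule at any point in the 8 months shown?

Months below $26,000: May 2025, August 2025.
Longest run of consecutive months below the threshold: 1.
1 < 5, so Norwood Group never became eligible.

No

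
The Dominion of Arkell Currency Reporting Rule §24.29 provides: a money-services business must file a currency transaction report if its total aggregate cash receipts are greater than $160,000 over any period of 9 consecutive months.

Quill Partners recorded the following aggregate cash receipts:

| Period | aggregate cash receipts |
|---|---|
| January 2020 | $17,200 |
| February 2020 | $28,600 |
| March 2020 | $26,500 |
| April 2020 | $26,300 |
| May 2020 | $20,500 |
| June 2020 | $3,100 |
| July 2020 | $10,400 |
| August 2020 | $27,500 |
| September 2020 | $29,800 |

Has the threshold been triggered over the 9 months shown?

Yes

Total aggregate cash receipts: $17,200 + $28,600 + $26,500 + $26,300 + $20,500 + $3,100 + $10,400 + $27,500 + $29,800 = $189,900.
$189,900 > $160,000, so the threshold is exceeded.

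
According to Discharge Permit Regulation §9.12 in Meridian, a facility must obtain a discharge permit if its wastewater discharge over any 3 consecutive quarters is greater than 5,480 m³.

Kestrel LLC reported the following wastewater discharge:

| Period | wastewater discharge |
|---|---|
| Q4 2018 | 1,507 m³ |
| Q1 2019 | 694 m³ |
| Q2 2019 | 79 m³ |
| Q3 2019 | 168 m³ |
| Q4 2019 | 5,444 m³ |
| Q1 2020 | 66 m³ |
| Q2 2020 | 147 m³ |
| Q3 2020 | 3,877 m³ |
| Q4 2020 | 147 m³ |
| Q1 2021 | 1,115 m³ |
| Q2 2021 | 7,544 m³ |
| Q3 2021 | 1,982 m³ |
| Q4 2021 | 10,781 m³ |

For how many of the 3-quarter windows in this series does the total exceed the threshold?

Q4 2018–Q2 2019: 1,507 m³ + 694 m³ + 79 m³ = 2,280 m³ (under)
Q1 2019–Q3 2019: 694 m³ + 79 m³ + 168 m³ = 941 m³ (under)
Q2 2019–Q4 2019: 79 m³ + 168 m³ + 5,444 m³ = 5,691 m³ (over)
Q3 2019–Q1 2020: 168 m³ + 5,444 m³ + 66 m³ = 5,678 m³ (over)
Q4 2019–Q2 2020: 5,444 m³ + 66 m³ + 147 m³ = 5,657 m³ (over)
Q1 2020–Q3 2020: 66 m³ + 147 m³ + 3,877 m³ = 4,090 m³ (under)
Q2 2020–Q4 2020: 147 m³ + 3,877 m³ + 147 m³ = 4,171 m³ (under)
Q3 2020–Q1 2021: 3,877 m³ + 147 m³ + 1,115 m³ = 5,139 m³ (under)
Q4 2020–Q2 2021: 147 m³ + 1,115 m³ + 7,544 m³ = 8,806 m³ (over)
Q1 2021–Q3 2021: 1,115 m³ + 7,544 m³ + 1,982 m³ = 10,641 m³ (over)
Q2 2021–Q4 2021: 7,544 m³ + 1,982 m³ + 10,781 m³ = 20,307 m³ (over)
6 windows exceed the threshold.

6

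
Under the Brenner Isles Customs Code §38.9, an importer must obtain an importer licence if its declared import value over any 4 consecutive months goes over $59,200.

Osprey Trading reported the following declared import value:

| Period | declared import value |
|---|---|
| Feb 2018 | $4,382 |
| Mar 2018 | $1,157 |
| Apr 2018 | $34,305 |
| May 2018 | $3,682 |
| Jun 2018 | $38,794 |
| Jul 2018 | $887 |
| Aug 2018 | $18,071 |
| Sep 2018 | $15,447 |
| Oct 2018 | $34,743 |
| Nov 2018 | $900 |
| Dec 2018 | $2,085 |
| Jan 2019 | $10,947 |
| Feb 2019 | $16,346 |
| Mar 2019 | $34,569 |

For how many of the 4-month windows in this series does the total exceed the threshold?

7

Feb 2018–May 2018: $4,382 + $1,157 + $34,305 + $3,682 = $43,526 (under)
Mar 2018–Jun 2018: $1,157 + $34,305 + $3,682 + $38,794 = $77,938 (over)
Apr 2018–Jul 2018: $34,305 + $3,682 + $38,794 + $887 = $77,668 (over)
May 2018–Aug 2018: $3,682 + $38,794 + $887 + $18,071 = $61,434 (over)
Jun 2018–Sep 2018: $38,794 + $887 + $18,071 + $15,447 = $73,199 (over)
Jul 2018–Oct 2018: $887 + $18,071 + $15,447 + $34,743 = $69,148 (over)
Aug 2018–Nov 2018: $18,071 + $15,447 + $34,743 + $900 = $69,161 (over)
Sep 2018–Dec 2018: $15,447 + $34,743 + $900 + $2,085 = $53,175 (under)
Oct 2018–Jan 2019: $34,743 + $900 + $2,085 + $10,947 = $48,675 (under)
Nov 2018–Feb 2019: $900 + $2,085 + $10,947 + $16,346 = $30,278 (under)
Dec 2018–Mar 2019: $2,085 + $10,947 + $16,346 + $34,569 = $63,947 (over)
7 windows exceed the threshold.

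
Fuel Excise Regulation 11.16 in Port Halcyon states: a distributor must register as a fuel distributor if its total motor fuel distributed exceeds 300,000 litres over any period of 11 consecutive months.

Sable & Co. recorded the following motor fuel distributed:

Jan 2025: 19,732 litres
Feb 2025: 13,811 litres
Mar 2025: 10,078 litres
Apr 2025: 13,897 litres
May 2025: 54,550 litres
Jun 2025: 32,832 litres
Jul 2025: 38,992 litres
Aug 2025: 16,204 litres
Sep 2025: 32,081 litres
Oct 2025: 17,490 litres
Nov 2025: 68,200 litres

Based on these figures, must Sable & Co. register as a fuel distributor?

Yes

Total motor fuel distributed: 19,732 litres + 13,811 litres + 10,078 litres + 13,897 litres + 54,550 litres + 32,832 litres + 38,992 litres + 16,204 litres + 32,081 litres + 17,490 litres + 68,200 litres = 317,867 litres.
317,867 litres > 300,000 litres, so the threshold is exceeded.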